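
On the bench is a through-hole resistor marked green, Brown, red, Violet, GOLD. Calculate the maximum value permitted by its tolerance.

Green → 5 (first significant figure)
Brown → 1 (second significant figure)
Red → 2 (third significant figure)
Violet → ×10^7 multiplier
Gold → ±5% tolerance
512 × 10000000 = 5120000000 Ω
Maximum = 5120000000 × (1 + 5/100) = 5376000000 Ω.

5376000000 Ω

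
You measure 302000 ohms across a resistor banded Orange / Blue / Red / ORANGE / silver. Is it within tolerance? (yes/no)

Orange → 3 (first significant figure)
Blue → 6 (second significant figure)
Red → 2 (third significant figure)
Orange → ×10^3 multiplier
Silver → ±10% tolerance
362 × 1000 = 362000 Ω
Allowed range: 325800 Ω to 398200 Ω.
302000 ohms lies outside that range.

no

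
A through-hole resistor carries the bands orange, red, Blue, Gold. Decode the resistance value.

32000000 Ω

Orange → 3 (first significant figure)
Red → 2 (second significant figure)
Blue → ×10^6 multiplier
32 × 1000000 = 32000000 Ω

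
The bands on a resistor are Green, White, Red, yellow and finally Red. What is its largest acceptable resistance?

Green → 5 (first significant figure)
White → 9 (second significant figure)
Red → 2 (third significant figure)
Yellow → ×10^4 multiplier
Red → ±2% tolerance
592 × 10000 = 5920000 Ω
Largest = 5920000 × (1 + 2/100) = 6038400 Ω.

6038400 Ω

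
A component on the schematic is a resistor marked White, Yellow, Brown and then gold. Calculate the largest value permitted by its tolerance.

White → 9 (first significant figure)
Yellow → 4 (second significant figure)
Brown → ×10 multiplier
Gold → ±5% tolerance
94 × 10 = 940 Ω
Largest = 940 × (1 + 5/100) = 987 Ω.

987 Ω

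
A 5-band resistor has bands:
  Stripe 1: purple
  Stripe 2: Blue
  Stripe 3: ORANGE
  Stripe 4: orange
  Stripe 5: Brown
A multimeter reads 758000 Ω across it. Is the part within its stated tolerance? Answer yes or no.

Violet → 7 (first significant figure)
Blue → 6 (second significant figure)
Orange → 3 (third significant figure)
Orange → ×10^3 multiplier
Brown → ±1% tolerance
763 × 1000 = 763000 Ω
Allowed range: 755370 Ω to 770630 Ω.
758000 Ω lies inside that range.

yes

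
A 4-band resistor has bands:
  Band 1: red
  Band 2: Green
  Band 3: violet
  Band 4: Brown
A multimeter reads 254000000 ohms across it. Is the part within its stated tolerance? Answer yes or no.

no

Red → 2 (first significant figure)
Green → 5 (second significant figure)
Violet → ×10^7 multiplier
Brown → ±1% tolerance
25 × 10000000 = 250000000 Ω
Allowed range: 247500000 Ω to 252500000 Ω.
254000000 ohms lies outside that range.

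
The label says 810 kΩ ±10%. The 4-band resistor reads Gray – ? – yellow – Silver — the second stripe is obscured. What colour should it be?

810000 Ω = 81 × 10^4.
The second band gives digit 1 of the significand, and 1 is brown.

brown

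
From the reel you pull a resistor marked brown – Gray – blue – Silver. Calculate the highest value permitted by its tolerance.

19800000 Ω

Brown → 1 (first significant figure)
Grey → 8 (second significant figure)
Blue → ×10^6 multiplier
Silver → ±10% tolerance
18 × 1000000 = 18000000 Ω
Highest = 18000000 × (1 + 10/100) = 19800000 Ω.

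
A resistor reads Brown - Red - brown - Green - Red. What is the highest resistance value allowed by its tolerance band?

Brown → 1 (first significant figure)
Red → 2 (second significant figure)
Brown → 1 (third significant figure)
Green → ×10^5 multiplier
Red → ±2% tolerance
121 × 100000 = 12100000 Ω
Highest = 12100000 × (1 + 2/100) = 12342000 Ω.

12342000 Ω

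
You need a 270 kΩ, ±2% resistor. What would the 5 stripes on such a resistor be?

red, violet, black, orange, red

270000 Ω = 270 × 10^3.
2 → red
7 → violet
0 → black
Multiplier 10^3 → orange.
±2% tolerance → red.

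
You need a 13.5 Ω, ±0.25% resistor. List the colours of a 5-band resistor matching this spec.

brown, orange, green, gold, blue

13.5 Ω = 135 × 10^-1.
1 → brown
3 → orange
5 → green
Multiplier 10^-1 → gold.
±0.25% tolerance → blue.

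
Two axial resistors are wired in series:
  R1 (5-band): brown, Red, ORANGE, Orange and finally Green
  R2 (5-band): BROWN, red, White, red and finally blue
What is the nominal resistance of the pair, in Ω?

135900 Ω

R1: brown, red, orange → 123; orange ×10^3 → 123000 Ω.
R2: brown, red, white → 129; red ×10^2 → 12900 Ω.
Series: 123000 + 12900 = 135900 Ω.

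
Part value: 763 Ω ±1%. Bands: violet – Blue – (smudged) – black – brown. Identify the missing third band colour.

763 Ω = 763 × 10^0.
The third band gives digit 3 of the significand, and 3 is orange.

orange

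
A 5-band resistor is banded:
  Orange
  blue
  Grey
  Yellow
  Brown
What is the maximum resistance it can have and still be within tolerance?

3716800 Ω

Orange → 3 (first significant figure)
Blue → 6 (second significant figure)
Grey → 8 (third significant figure)
Yellow → ×10^4 multiplier
Brown → ±1% tolerance
368 × 10000 = 3680000 Ω
Maximum = 3680000 × (1 + 1/100) = 3716800 Ω.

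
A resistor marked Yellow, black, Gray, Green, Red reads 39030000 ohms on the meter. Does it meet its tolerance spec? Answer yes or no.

Yellow → 4 (first significant figure)
Black → 0 (second significant figure)
Grey → 8 (third significant figure)
Green → ×10^5 multiplier
Red → ±2% tolerance
408 × 100000 = 40800000 Ω
Allowed range: 39984000 Ω to 41616000 Ω.
39030000 ohms lies outside that range.

no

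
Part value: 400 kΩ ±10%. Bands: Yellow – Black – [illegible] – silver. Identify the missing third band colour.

yellow

400000 Ω = 40 × 10^4.
The third band is the multiplier, 10^4, which is yellow.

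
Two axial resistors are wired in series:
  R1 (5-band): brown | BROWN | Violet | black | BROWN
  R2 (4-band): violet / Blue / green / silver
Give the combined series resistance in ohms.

7600117 Ω

R1: brown, brown, violet → 117; black ×1 → 117 Ω.
R2: violet, blue → 76; green ×10^5 → 7600000 Ω.
Series: 117 + 7600000 = 7600117 Ω.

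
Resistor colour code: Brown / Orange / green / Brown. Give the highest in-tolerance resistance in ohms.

Brown → 1 (first significant figure)
Orange → 3 (second significant figure)
Green → ×10^5 multiplier
Brown → ±1% tolerance
13 × 100000 = 1300000 Ω
Highest = 1300000 × (1 + 1/100) = 1313000 Ω.

1313000 Ω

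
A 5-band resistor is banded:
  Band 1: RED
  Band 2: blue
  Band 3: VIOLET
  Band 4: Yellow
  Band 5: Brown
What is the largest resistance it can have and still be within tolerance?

Red → 2 (first significant figure)
Blue → 6 (second significant figure)
Violet → 7 (third significant figure)
Yellow → ×10^4 multiplier
Brown → ±1% tolerance
267 × 10000 = 2670000 Ω
Largest = 2670000 × (1 + 1/100) = 2696700 Ω.

2696700 Ω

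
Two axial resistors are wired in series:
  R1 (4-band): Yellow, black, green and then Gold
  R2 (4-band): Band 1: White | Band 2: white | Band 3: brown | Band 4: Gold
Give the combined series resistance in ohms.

4000990 Ω

R1: yellow, black → 40; green ×10^5 → 4000000 Ω.
R2: white, white → 99; brown ×10 → 990 Ω.
Series: 4000000 + 990 = 4000990 Ω.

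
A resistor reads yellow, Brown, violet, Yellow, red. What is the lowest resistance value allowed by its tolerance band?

Yellow → 4 (first significant figure)
Brown → 1 (second significant figure)
Violet → 7 (third significant figure)
Yellow → ×10^4 multiplier
Red → ±2% tolerance
417 × 10000 = 4170000 Ω
Lowest = 4170000 × (1 − 2/100) = 4086600 Ω.

4086600 Ω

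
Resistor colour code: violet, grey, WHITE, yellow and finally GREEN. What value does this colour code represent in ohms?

Violet → 7 (first significant figure)
Grey → 8 (second significant figure)
White → 9 (third significant figure)
Yellow → ×10^4 multiplier
789 × 10000 = 7890000 Ω

7890000 Ω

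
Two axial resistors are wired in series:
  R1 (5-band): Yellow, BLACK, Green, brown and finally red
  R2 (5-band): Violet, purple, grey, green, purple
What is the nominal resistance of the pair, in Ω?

R1: yellow, black, green → 405; brown ×10 → 4050 Ω.
R2: violet, violet, grey → 778; green ×10^5 → 77800000 Ω.
Series: 4050 + 77800000 = 77804050 Ω.

77804050 Ω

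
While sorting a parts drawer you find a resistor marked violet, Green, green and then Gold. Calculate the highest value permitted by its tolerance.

7875000 Ω

Violet → 7 (first significant figure)
Green → 5 (second significant figure)
Green → ×10^5 multiplier
Gold → ±5% tolerance
75 × 100000 = 7500000 Ω
Highest = 7500000 × (1 + 5/100) = 7875000 Ω.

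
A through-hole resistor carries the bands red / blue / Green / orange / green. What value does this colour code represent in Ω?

Red → 2 (first significant figure)
Blue → 6 (second significant figure)
Green → 5 (third significant figure)
Orange → ×10^3 multiplier
265 × 1000 = 265000 Ω

265000 Ω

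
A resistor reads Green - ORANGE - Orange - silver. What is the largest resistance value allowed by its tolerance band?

Green → 5 (first significant figure)
Orange → 3 (second significant figure)
Orange → ×10^3 multiplier
Silver → ±10% tolerance
53 × 1000 = 53000 Ω
Largest = 53000 × (1 + 10/100) = 58300 Ω.

58300 Ω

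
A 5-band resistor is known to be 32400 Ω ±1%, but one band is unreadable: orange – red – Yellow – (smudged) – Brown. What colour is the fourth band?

red

32400 Ω = 324 × 10^2.
The fourth band is the multiplier, 10^2, which is red.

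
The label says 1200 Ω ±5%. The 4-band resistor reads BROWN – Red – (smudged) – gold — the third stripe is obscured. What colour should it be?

1200 Ω = 12 × 10^2.
The third band is the multiplier, 10^2, which is red.

red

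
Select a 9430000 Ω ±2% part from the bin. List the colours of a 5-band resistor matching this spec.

white, yellow, orange, yellow, red

9430000 Ω = 943 × 10^4.
9 → white
4 → yellow
3 → orange
Multiplier 10^4 → yellow.
±2% tolerance → red.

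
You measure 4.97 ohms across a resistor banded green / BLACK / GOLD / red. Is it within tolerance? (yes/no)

yes

Green → 5 (first significant figure)
Black → 0 (second significant figure)
Gold → ×0.1 multiplier
Red → ±2% tolerance
50 × 0.1 = 5 Ω
Allowed range: 4.9 Ω to 5.1 Ω.
4.97 ohms lies inside that range.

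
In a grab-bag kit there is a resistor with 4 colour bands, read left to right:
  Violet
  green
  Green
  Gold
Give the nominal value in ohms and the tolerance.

7500000 Ω ±5%

Violet → 7 (first significant figure)
Green → 5 (second significant figure)
Green → ×10^5 multiplier
Gold → ±5% tolerance
75 × 100000 = 7500000 Ω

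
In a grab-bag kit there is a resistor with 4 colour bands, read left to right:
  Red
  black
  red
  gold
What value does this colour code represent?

2000 Ω

Red → 2 (first significant figure)
Black → 0 (second significant figure)
Red → ×10^2 multiplier
20 × 100 = 2000 Ω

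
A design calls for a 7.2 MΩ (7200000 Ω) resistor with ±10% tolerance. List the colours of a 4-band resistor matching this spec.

violet, red, green, silver

7200000 Ω = 72 × 10^5.
7 → violet
2 → red
Multiplier 10^5 → green.
±10% tolerance → silver.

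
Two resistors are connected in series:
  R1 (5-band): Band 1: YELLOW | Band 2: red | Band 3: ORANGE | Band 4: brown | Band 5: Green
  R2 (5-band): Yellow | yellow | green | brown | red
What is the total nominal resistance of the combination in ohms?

R1: yellow, red, orange → 423; brown ×10 → 4230 Ω.
R2: yellow, yellow, green → 445; brown ×10 → 4450 Ω.
Series: 4230 + 4450 = 8680 Ω.

8680 Ω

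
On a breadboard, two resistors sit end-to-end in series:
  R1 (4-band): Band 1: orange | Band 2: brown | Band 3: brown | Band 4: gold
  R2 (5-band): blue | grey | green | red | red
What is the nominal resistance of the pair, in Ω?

R1: orange, brown → 31; brown ×10 → 310 Ω.
R2: blue, grey, green → 685; red ×10^2 → 68500 Ω.
Series: 310 + 68500 = 68810 Ω.

68810 Ω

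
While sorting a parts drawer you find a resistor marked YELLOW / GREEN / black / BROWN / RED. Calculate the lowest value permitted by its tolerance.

Yellow → 4 (first significant figure)
Green → 5 (second significant figure)
Black → 0 (third significant figure)
Brown → ×10 multiplier
Red → ±2% tolerance
450 × 10 = 4500 Ω
Lowest = 4500 × (1 − 2/100) = 4410 Ω.

4410 Ω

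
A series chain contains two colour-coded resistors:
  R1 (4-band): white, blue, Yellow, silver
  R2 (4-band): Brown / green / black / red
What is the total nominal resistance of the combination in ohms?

R1: white, blue → 96; yellow ×10^4 → 960000 Ω.
R2: brown, green → 15; black ×1 → 15 Ω.
Series: 960000 + 15 = 960015 Ω.

960015 Ω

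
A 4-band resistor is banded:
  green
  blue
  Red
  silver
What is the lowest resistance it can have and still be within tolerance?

5040 Ω

Green → 5 (first significant figure)
Blue → 6 (second significant figure)
Red → ×10^2 multiplier
Silver → ±10% tolerance
56 × 100 = 5600 Ω
Lowest = 5600 × (1 − 10/100) = 5040 Ω.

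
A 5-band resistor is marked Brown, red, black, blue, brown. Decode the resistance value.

Brown → 1 (first significant figure)
Red → 2 (second significant figure)
Black → 0 (third significant figure)
Blue → ×10^6 multiplier
120 × 1000000 = 120000000 Ω

120000000 Ω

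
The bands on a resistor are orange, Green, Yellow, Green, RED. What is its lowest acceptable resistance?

34692000 Ω

Orange → 3 (first significant figure)
Green → 5 (second significant figure)
Yellow → 4 (third significant figure)
Green → ×10^5 multiplier
Red → ±2% tolerance
354 × 100000 = 35400000 Ω
Lowest = 35400000 × (1 − 2/100) = 34692000 Ω.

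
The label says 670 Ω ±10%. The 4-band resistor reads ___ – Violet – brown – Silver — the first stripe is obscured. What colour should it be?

blue

670 Ω = 67 × 10^1.
The first band gives digit 6 of the significand, and 6 is blue.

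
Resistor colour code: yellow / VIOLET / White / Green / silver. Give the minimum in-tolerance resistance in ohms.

Yellow → 4 (first significant figure)
Violet → 7 (second significant figure)
White → 9 (third significant figure)
Green → ×10^5 multiplier
Silver → ±10% tolerance
479 × 100000 = 47900000 Ω
Minimum = 47900000 × (1 − 10/100) = 43110000 Ω.

43110000 Ω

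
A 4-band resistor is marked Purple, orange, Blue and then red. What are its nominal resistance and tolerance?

73000000 Ω ±2%

Violet → 7 (first significant figure)
Orange → 3 (second significant figure)
Blue → ×10^6 multiplier
Red → ±2% tolerance
73 × 1000000 = 73000000 Ω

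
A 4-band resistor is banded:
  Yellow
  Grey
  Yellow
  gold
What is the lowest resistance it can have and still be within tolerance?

456000 Ω

Yellow → 4 (first significant figure)
Grey → 8 (second significant figure)
Yellow → ×10^4 multiplier
Gold → ±5% tolerance
48 × 10000 = 480000 Ω
Lowest = 480000 × (1 − 5/100) = 456000 Ω.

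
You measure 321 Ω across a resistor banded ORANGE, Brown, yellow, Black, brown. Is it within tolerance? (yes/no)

no

Orange → 3 (first significant figure)
Brown → 1 (second significant figure)
Yellow → 4 (third significant figure)
Black → ×1 multiplier
Brown → ±1% tolerance
314 × 1 = 314 Ω
Allowed range: 310.86 Ω to 317.14 Ω.
321 Ω lies outside that range.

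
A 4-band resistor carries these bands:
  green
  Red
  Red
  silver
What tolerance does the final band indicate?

The last band, silver, is the tolerance band.
Silver corresponds to ±10%.

±10%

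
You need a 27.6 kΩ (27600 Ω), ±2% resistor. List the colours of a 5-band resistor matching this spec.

red, violet, blue, red, red

27600 Ω = 276 × 10^2.
2 → red
7 → violet
6 → blue
Multiplier 10^2 → red.
±2% tolerance → red.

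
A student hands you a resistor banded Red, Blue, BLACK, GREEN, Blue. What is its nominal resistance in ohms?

26000000 Ω

Red → 2 (first significant figure)
Blue → 6 (second significant figure)
Black → 0 (third significant figure)
Green → ×10^5 multiplier
260 × 100000 = 26000000 Ω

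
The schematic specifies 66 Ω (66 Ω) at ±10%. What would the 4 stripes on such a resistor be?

66 Ω = 66 × 10^0.
6 → blue
6 → blue
Multiplier 10^0 → black.
±10% tolerance → silver.

blue, blue, black, silver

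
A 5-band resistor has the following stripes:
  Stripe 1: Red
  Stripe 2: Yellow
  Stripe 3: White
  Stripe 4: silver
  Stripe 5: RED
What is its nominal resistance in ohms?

Red → 2 (first significant figure)
Yellow → 4 (second significant figure)
White → 9 (third significant figure)
Silver → ×0.01 multiplier
249 × 0.01 = 2.49 Ω

2.49 Ω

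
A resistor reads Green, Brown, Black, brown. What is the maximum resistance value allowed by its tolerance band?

51.51 Ω

Green → 5 (first significant figure)
Brown → 1 (second significant figure)
Black → ×1 multiplier
Brown → ±1% tolerance
51 × 1 = 51 Ω
Maximum = 51 × (1 + 1/100) = 51.51 Ω.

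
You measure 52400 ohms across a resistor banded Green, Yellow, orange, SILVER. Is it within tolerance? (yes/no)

Green → 5 (first significant figure)
Yellow → 4 (second significant figure)
Orange → ×10^3 multiplier
Silver → ±10% tolerance
54 × 1000 = 54000 Ω
Allowed range: 48600 Ω to 59400 Ω.
52400 ohms lies inside that range.

yes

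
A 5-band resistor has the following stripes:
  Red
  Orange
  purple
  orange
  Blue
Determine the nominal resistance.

Red → 2 (first significant figure)
Orange → 3 (second significant figure)
Violet → 7 (third significant figure)
Orange → ×10^3 multiplier
237 × 1000 = 237000 Ω

237000 Ω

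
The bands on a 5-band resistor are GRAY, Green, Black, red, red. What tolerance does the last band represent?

The last band, red, is the tolerance band.
Red corresponds to ±2%.

±2%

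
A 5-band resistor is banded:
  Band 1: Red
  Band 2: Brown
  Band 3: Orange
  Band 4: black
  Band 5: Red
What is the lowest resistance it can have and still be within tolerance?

208.74 Ω

Red → 2 (first significant figure)
Brown → 1 (second significant figure)
Orange → 3 (third significant figure)
Black → ×1 multiplier
Red → ±2% tolerance
213 × 1 = 213 Ω
Lowest = 213 × (1 − 2/100) = 208.74 Ω.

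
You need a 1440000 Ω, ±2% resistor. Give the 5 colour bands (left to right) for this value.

brown, yellow, yellow, yellow, red

1440000 Ω = 144 × 10^4.
1 → brown
4 → yellow
4 → yellow
Multiplier 10^4 → yellow.
±2% tolerance → red.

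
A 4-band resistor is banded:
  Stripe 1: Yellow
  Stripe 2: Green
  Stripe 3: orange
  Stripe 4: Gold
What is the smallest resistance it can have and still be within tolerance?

Yellow → 4 (first significant figure)
Green → 5 (second significant figure)
Orange → ×10^3 multiplier
Gold → ±5% tolerance
45 × 1000 = 45000 Ω
Smallest = 45000 × (1 − 5/100) = 42750 Ω.

42750 Ω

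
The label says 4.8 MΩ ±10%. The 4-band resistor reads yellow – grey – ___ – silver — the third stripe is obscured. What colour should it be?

4800000 Ω = 48 × 10^5.
The third band is the multiplier, 10^5, which is green.

green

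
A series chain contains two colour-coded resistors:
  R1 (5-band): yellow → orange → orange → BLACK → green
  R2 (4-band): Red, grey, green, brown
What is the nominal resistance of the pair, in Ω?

R1: yellow, orange, orange → 433; black ×1 → 433 Ω.
R2: red, grey → 28; green ×10^5 → 2800000 Ω.
Series: 433 + 2800000 = 2800433 Ω.

2800433 Ω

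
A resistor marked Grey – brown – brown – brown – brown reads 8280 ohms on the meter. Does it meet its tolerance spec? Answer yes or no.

Grey → 8 (first significant figure)
Brown → 1 (second significant figure)
Brown → 1 (third significant figure)
Brown → ×10 multiplier
Brown → ±1% tolerance
811 × 10 = 8110 Ω
Allowed range: 8028.9 Ω to 8191.1 Ω.
8280 ohms lies outside that range.

no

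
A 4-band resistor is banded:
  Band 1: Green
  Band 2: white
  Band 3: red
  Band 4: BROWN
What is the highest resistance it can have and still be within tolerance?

Green → 5 (first significant figure)
White → 9 (second significant figure)
Red → ×10^2 multiplier
Brown → ±1% tolerance
59 × 100 = 5900 Ω
Highest = 5900 × (1 + 1/100) = 5959 Ω.

5959 Ω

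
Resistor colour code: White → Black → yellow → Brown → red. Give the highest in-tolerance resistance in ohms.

9220.8 Ω

White → 9 (first significant figure)
Black → 0 (second significant figure)
Yellow → 4 (third significant figure)
Brown → ×10 multiplier
Red → ±2% tolerance
904 × 10 = 9040 Ω
Highest = 9040 × (1 + 2/100) = 9220.8 Ω.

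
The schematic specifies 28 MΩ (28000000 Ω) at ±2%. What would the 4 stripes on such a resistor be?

red, grey, blue, red

28000000 Ω = 28 × 10^6.
2 → red
8 → grey
Multiplier 10^6 → blue.
±2% tolerance → red.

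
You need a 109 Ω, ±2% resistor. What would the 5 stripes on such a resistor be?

109 Ω = 109 × 10^0.
1 → brown
0 → black
9 → white
Multiplier 10^0 → black.
±2% tolerance → red.

brown, black, white, black, red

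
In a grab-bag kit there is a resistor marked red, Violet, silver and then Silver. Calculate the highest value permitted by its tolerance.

Red → 2 (first significant figure)
Violet → 7 (second significant figure)
Silver → ×0.01 multiplier
Silver → ±10% tolerance
27 × 0.01 = 0.27 Ω
Highest = 0.27 × (1 + 10/100) = 0.297 Ω.

0.297 Ω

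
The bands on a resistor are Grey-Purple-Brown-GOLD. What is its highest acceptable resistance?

913.5 Ω

Grey → 8 (first significant figure)
Violet → 7 (second significant figure)
Brown → ×10 multiplier
Gold → ±5% tolerance
87 × 10 = 870 Ω
Highest = 870 × (1 + 5/100) = 913.5 Ω.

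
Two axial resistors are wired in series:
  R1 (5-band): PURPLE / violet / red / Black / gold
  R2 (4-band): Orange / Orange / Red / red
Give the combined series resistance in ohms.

4072 Ω

R1: violet, violet, red → 772; black ×1 → 772 Ω.
R2: orange, orange → 33; red ×10^2 → 3300 Ω.
Series: 772 + 3300 = 4072 Ω.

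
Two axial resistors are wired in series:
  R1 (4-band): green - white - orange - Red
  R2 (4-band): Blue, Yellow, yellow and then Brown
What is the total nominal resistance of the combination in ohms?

699000 Ω

R1: green, white → 59; orange ×10^3 → 59000 Ω.
R2: blue, yellow → 64; yellow ×10^4 → 640000 Ω.
Series: 59000 + 640000 = 699000 Ω.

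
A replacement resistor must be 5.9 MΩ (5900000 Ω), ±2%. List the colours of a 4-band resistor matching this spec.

5900000 Ω = 59 × 10^5.
5 → green
9 → white
Multiplier 10^5 → green.
±2% tolerance → red.

green, white, green, red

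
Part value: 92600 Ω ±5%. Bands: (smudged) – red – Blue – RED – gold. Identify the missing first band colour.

white

92600 Ω = 926 × 10^2.
The first band gives digit 9 of the significand, and 9 is white.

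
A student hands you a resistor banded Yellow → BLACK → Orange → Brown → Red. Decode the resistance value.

Yellow → 4 (first significant figure)
Black → 0 (second significant figure)
Orange → 3 (third significant figure)
Brown → ×10 multiplier
403 × 10 = 4030 Ω

4030 Ω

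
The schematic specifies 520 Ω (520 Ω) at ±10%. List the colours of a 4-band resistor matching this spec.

green, red, brown, silver

520 Ω = 52 × 10^1.
5 → green
2 → red
Multiplier 10^1 → brown.
±10% tolerance → silver.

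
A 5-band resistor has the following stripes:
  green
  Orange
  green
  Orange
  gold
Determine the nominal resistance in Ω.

Green → 5 (first significant figure)
Orange → 3 (second significant figure)
Green → 5 (third significant figure)
Orange → ×10^3 multiplier
535 × 1000 = 535000 Ω

535000 Ω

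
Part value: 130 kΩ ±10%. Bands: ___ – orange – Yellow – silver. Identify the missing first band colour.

130000 Ω = 13 × 10^4.
The first band gives digit 1 of the significand, and 1 is brown.

brown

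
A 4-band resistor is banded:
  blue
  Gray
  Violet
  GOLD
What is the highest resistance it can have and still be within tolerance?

714000000 Ω

Blue → 6 (first significant figure)
Grey → 8 (second significant figure)
Violet → ×10^7 multiplier
Gold → ±5% tolerance
68 × 10000000 = 680000000 Ω
Highest = 680000000 × (1 + 5/100) = 714000000 Ω.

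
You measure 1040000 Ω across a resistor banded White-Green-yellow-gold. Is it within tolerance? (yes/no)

no

White → 9 (first significant figure)
Green → 5 (second significant figure)
Yellow → ×10^4 multiplier
Gold → ±5% tolerance
95 × 10000 = 950000 Ω
Allowed range: 902500 Ω to 997500 Ω.
1040000 Ω lies outside that range.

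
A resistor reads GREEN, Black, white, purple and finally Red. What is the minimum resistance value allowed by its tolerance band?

4988200000 Ω

Green → 5 (first significant figure)
Black → 0 (second significant figure)
White → 9 (third significant figure)
Violet → ×10^7 multiplier
Red → ±2% tolerance
509 × 10000000 = 5090000000 Ω
Minimum = 5090000000 × (1 − 2/100) = 4988200000 Ω.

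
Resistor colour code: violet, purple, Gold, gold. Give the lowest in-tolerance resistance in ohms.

7.315 Ω

Violet → 7 (first significant figure)
Violet → 7 (second significant figure)
Gold → ×0.1 multiplier
Gold → ±5% tolerance
77 × 0.1 = 7.7 Ω
Lowest = 7.7 × (1 − 5/100) = 7.315 Ω.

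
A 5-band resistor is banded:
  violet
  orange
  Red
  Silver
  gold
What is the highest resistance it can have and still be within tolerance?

Violet → 7 (first significant figure)
Orange → 3 (second significant figure)
Red → 2 (third significant figure)
Silver → ×0.01 multiplier
Gold → ±5% tolerance
732 × 0.01 = 7.32 Ω
Highest = 7.32 × (1 + 5/100) = 7.686 Ω.

7.686 Ω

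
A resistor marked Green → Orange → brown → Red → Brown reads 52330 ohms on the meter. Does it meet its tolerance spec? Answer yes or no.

no

Green → 5 (first significant figure)
Orange → 3 (second significant figure)
Brown → 1 (third significant figure)
Red → ×10^2 multiplier
Brown → ±1% tolerance
531 × 100 = 53100 Ω
Allowed range: 52569 Ω to 53631 Ω.
52330 ohms lies outside that range.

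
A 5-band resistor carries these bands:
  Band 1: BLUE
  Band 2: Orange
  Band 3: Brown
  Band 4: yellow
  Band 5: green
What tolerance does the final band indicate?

±0.5%

The last band, green, is the tolerance band.
Green corresponds to ±0.5%.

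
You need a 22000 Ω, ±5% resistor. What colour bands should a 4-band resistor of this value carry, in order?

red, red, orange, gold

22000 Ω = 22 × 10^3.
2 → red
2 → red
Multiplier 10^3 → orange.
±5% tolerance → gold.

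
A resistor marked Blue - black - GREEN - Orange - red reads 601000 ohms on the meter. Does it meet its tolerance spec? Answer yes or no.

yes

Blue → 6 (first significant figure)
Black → 0 (second significant figure)
Green → 5 (third significant figure)
Orange → ×10^3 multiplier
Red → ±2% tolerance
605 × 1000 = 605000 Ω
Allowed range: 592900 Ω to 617100 Ω.
601000 ohms lies inside that range.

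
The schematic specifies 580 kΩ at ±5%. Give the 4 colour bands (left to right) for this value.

green, grey, yellow, gold

580000 Ω = 58 × 10^4.
5 → green
8 → grey
Multiplier 10^4 → yellow.
±5% tolerance → gold.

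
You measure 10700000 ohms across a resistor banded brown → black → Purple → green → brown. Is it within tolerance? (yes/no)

Brown → 1 (first significant figure)
Black → 0 (second significant figure)
Violet → 7 (third significant figure)
Green → ×10^5 multiplier
Brown → ±1% tolerance
107 × 100000 = 10700000 Ω
Allowed range: 10593000 Ω to 10807000 Ω.
10700000 ohms lies inside that range.

yes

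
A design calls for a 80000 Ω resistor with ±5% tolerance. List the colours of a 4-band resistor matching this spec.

grey, black, orange, gold

80000 Ω = 80 × 10^3.
8 → grey
0 → black
Multiplier 10^3 → orange.
±5% tolerance → gold.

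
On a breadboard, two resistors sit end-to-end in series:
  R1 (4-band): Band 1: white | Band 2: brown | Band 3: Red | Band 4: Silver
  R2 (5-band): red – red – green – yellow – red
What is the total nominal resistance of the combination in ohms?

2259100 Ω

R1: white, brown → 91; red ×10^2 → 9100 Ω.
R2: red, red, green → 225; yellow ×10^4 → 2250000 Ω.
Series: 9100 + 2250000 = 2259100 Ω.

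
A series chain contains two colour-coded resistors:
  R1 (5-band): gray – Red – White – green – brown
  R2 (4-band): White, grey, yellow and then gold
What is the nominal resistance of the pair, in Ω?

R1: grey, red, white → 829; green ×10^5 → 82900000 Ω.
R2: white, grey → 98; yellow ×10^4 → 980000 Ω.
Series: 82900000 + 980000 = 83880000 Ω.

83880000 Ω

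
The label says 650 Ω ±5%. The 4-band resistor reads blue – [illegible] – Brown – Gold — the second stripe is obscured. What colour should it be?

green

650 Ω = 65 × 10^1.
The second band gives digit 5 of the significand, and 5 is green.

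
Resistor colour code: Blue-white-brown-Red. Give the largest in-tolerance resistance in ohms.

Blue → 6 (first significant figure)
White → 9 (second significant figure)
Brown → ×10 multiplier
Red → ±2% tolerance
69 × 10 = 690 Ω
Largest = 690 × (1 + 2/100) = 703.8 Ω.

703.8 Ω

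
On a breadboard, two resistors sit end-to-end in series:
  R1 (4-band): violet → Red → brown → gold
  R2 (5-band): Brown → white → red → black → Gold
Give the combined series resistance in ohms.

R1: violet, red → 72; brown ×10 → 720 Ω.
R2: brown, white, red → 192; black ×1 → 192 Ω.
Series: 720 + 192 = 912 Ω.

912 Ω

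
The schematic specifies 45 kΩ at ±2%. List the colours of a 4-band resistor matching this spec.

yellow, green, orange, red

45000 Ω = 45 × 10^3.
4 → yellow
5 → green
Multiplier 10^3 → orange.
±2% tolerance → red.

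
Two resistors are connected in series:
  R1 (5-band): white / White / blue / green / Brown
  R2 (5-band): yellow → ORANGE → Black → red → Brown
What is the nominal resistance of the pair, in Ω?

99643000 Ω

R1: white, white, blue → 996; green ×10^5 → 99600000 Ω.
R2: yellow, orange, black → 430; red ×10^2 → 43000 Ω.
Series: 99600000 + 43000 = 99643000 Ω.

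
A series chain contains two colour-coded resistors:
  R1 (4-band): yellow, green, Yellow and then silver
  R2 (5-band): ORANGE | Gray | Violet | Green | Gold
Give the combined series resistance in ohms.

R1: yellow, green → 45; yellow ×10^4 → 450000 Ω.
R2: orange, grey, violet → 387; green ×10^5 → 38700000 Ω.
Series: 450000 + 38700000 = 39150000 Ω.

39150000 Ω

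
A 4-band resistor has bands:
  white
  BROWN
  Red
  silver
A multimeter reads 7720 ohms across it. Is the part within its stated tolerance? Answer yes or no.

White → 9 (first significant figure)
Brown → 1 (second significant figure)
Red → ×10^2 multiplier
Silver → ±10% tolerance
91 × 100 = 9100 Ω
Allowed range: 8190 Ω to 10010 Ω.
7720 ohms lies outside that range.

no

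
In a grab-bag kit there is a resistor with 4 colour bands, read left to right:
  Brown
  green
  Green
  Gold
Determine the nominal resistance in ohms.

Brown → 1 (first significant figure)
Green → 5 (second significant figure)
Green → ×10^5 multiplier
15 × 100000 = 1500000 Ω

1500000 Ω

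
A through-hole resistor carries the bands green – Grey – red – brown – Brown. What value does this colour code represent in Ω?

5820 Ω

Green → 5 (first significant figure)
Grey → 8 (second significant figure)
Red → 2 (third significant figure)
Brown → ×10 multiplier
582 × 10 = 5820 Ω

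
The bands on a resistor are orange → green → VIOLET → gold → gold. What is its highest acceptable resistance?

Orange → 3 (first significant figure)
Green → 5 (second significant figure)
Violet → 7 (third significant figure)
Gold → ×0.1 multiplier
Gold → ±5% tolerance
357 × 0.1 = 35.7 Ω
Highest = 35.7 × (1 + 5/100) = 37.485 Ω.

37.485 Ω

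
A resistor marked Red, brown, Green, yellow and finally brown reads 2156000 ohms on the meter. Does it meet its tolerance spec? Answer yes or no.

Red → 2 (first significant figure)
Brown → 1 (second significant figure)
Green → 5 (third significant figure)
Yellow → ×10^4 multiplier
Brown → ±1% tolerance
215 × 10000 = 2150000 Ω
Allowed range: 2128500 Ω to 2171500 Ω.
2156000 ohms lies inside that range.

yes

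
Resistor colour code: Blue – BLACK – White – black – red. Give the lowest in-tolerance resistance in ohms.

596.82 Ω

Blue → 6 (first significant figure)
Black → 0 (second significant figure)
White → 9 (third significant figure)
Black → ×1 multiplier
Red → ±2% tolerance
609 × 1 = 609 Ω
Lowest = 609 × (1 − 2/100) = 596.82 Ω.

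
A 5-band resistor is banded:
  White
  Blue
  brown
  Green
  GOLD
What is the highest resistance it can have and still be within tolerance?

100905000 Ω

White → 9 (first significant figure)
Blue → 6 (second significant figure)
Brown → 1 (third significant figure)
Green → ×10^5 multiplier
Gold → ±5% tolerance
961 × 100000 = 96100000 Ω
Highest = 96100000 × (1 + 5/100) = 100905000 Ω.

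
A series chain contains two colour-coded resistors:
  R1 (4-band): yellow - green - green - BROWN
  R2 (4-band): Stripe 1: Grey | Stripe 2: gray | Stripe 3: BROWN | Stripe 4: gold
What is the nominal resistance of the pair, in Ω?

4500880 Ω

R1: yellow, green → 45; green ×10^5 → 4500000 Ω.
R2: grey, grey → 88; brown ×10 → 880 Ω.
Series: 4500000 + 880 = 4500880 Ω.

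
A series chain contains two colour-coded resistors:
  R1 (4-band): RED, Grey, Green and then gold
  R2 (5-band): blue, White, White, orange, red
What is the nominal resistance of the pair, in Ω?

3499000 Ω

R1: red, grey → 28; green ×10^5 → 2800000 Ω.
R2: blue, white, white → 699; orange ×10^3 → 699000 Ω.
Series: 2800000 + 699000 = 3499000 Ω.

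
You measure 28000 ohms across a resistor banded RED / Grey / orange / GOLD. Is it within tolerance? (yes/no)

Red → 2 (first significant figure)
Grey → 8 (second significant figure)
Orange → ×10^3 multiplier
Gold → ±5% tolerance
28 × 1000 = 28000 Ω
Allowed range: 26600 Ω to 29400 Ω.
28000 ohms lies inside that range.

yes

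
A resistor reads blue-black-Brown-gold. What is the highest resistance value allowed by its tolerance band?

Blue → 6 (first significant figure)
Black → 0 (second significant figure)
Brown → ×10 multiplier
Gold → ±5% tolerance
60 × 10 = 600 Ω
Highest = 600 × (1 + 5/100) = 630 Ω.

630 Ω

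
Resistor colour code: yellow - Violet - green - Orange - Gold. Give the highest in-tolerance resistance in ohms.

498750 Ω

Yellow → 4 (first significant figure)
Violet → 7 (second significant figure)
Green → 5 (third significant figure)
Orange → ×10^3 multiplier
Gold → ±5% tolerance
475 × 1000 = 475000 Ω
Highest = 475000 × (1 + 5/100) = 498750 Ω.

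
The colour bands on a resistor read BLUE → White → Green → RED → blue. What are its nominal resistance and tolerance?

Blue → 6 (first significant figure)
White → 9 (second significant figure)
Green → 5 (third significant figure)
Red → ×10^2 multiplier
Blue → ±0.25% tolerance
695 × 100 = 69500 Ω

69500 Ω ±0.25%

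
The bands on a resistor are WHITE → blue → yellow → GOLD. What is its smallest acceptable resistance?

912000 Ω

White → 9 (first significant figure)
Blue → 6 (second significant figure)
Yellow → ×10^4 multiplier
Gold → ±5% tolerance
96 × 10000 = 960000 Ω
Smallest = 960000 × (1 − 5/100) = 912000 Ω.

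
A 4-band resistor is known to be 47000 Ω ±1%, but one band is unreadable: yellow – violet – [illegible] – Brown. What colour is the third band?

47000 Ω = 47 × 10^3.
The third band is the multiplier, 10^3, which is orange.

orange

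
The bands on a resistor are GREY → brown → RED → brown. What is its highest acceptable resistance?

Grey → 8 (first significant figure)
Brown → 1 (second significant figure)
Red → ×10^2 multiplier
Brown → ±1% tolerance
81 × 100 = 8100 Ω
Highest = 8100 × (1 + 1/100) = 8181 Ω.

8181 Ω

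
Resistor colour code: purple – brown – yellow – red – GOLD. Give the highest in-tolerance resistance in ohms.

74970 Ω

Violet → 7 (first significant figure)
Brown → 1 (second significant figure)
Yellow → 4 (third significant figure)
Red → ×10^2 multiplier
Gold → ±5% tolerance
714 × 100 = 71400 Ω
Highest = 71400 × (1 + 5/100) = 74970 Ω.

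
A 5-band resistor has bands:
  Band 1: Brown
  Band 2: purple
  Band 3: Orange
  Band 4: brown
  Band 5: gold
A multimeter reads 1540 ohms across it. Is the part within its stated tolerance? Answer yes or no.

no

Brown → 1 (first significant figure)
Violet → 7 (second significant figure)
Orange → 3 (third significant figure)
Brown → ×10 multiplier
Gold → ±5% tolerance
173 × 10 = 1730 Ω
Allowed range: 1643.5 Ω to 1816.5 Ω.
1540 ohms lies outside that range.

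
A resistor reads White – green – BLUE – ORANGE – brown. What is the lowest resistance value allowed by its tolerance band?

White → 9 (first significant figure)
Green → 5 (second significant figure)
Blue → 6 (third significant figure)
Orange → ×10^3 multiplier
Brown → ±1% tolerance
956 × 1000 = 956000 Ω
Lowest = 956000 × (1 − 1/100) = 946440 Ω.

946440 Ω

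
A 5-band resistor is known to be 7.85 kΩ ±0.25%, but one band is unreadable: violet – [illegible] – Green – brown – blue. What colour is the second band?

grey

7850 Ω = 785 × 10^1.
The second band gives digit 8 of the significand, and 8 is grey.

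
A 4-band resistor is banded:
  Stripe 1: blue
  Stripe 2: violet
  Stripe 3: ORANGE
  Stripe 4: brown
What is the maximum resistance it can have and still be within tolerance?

Blue → 6 (first significant figure)
Violet → 7 (second significant figure)
Orange → ×10^3 multiplier
Brown → ±1% tolerance
67 × 1000 = 67000 Ω
Maximum = 67000 × (1 + 1/100) = 67670 Ω.

67670 Ω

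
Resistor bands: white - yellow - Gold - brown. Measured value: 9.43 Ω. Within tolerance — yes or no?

White → 9 (first significant figure)
Yellow → 4 (second significant figure)
Gold → ×0.1 multiplier
Brown → ±1% tolerance
94 × 0.1 = 9.4 Ω
Allowed range: 9.306 Ω to 9.494 Ω.
9.43 Ω lies inside that range.

yes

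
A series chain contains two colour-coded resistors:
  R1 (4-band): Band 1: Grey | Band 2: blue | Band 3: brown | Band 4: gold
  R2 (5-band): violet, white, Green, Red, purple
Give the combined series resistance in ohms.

R1: grey, blue → 86; brown ×10 → 860 Ω.
R2: violet, white, green → 795; red ×10^2 → 79500 Ω.
Series: 860 + 79500 = 80360 Ω.

80360 Ω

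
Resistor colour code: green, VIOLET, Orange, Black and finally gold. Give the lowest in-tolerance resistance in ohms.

Green → 5 (first significant figure)
Violet → 7 (second significant figure)
Orange → 3 (third significant figure)
Black → ×1 multiplier
Gold → ±5% tolerance
573 × 1 = 573 Ω
Lowest = 573 × (1 − 5/100) = 544.35 Ω.

544.35 Ω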